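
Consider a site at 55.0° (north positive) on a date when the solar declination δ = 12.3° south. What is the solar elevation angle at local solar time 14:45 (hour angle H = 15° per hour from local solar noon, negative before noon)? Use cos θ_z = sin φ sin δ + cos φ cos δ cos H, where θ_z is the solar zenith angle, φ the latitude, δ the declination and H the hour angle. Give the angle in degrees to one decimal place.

Hour angle H = 15° × (14.75 − 12) = 41.25°.
cos θ_z = sin(55.0°) sin(-12.3°) + cos(55.0°) cos(-12.3°) cos(41.25°) = -0.1745 + 0.4213 = 0.2468.
θ_z = arccos(0.2468) = 75.71°, so the elevation is 90° − 75.71° = 14.29°.

14.3°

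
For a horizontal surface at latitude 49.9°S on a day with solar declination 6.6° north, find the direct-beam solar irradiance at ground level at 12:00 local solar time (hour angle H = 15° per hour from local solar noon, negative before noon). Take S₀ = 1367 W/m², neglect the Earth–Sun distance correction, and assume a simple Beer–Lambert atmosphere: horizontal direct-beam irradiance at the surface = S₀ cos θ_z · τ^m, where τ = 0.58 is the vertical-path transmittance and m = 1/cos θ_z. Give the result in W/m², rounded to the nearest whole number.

Hour angle H = 15° × (12 − 12) = 0.00°.
cos θ_z = sin φ sin δ + cos φ cos δ cos H = (-0.7649)(0.1149) + (0.6441)(0.9934)(1.0000) = 0.5520.
Air mass m = 1/cos θ_z = 1/0.5520 = 1.812; τ^m = 0.58^1.812 = 0.3727.
Surface direct beam = 1367 × 0.5520 × 0.3727 = 281.23 W/m².

281 W/m²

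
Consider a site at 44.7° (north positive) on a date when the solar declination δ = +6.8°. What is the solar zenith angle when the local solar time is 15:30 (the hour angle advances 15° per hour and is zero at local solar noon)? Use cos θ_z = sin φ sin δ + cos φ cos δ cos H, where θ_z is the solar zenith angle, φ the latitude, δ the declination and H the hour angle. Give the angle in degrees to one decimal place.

Hour angle H = 15° × (15.5 − 12) = 52.50°.
cos θ_z = sin φ sin δ + cos φ cos δ cos H = (0.7034)(0.1184) + (0.7108)(0.9930)(0.6088) = 0.5130.
θ_z = arccos(0.5130) = 59.14°.

59.1°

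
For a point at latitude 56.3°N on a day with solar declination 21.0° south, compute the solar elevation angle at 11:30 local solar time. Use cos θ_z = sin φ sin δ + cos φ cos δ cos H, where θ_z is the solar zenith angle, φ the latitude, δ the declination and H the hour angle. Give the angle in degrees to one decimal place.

12.4°

Hour angle H = 15° × (11.5 − 12) = -7.50°.
With φ = 56.3°, δ = -21.0°, H = -7.50°: sin φ sin δ = -0.2981, cos φ cos δ cos H = 0.5136, so cos θ_z = 0.2155.
θ_z = arccos(0.2155) = 77.56°, so the elevation is 90° − 77.56° = 12.44°.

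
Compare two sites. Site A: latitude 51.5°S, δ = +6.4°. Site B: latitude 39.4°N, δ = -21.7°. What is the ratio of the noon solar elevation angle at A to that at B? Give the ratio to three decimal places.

1.111

A: 90° − |-51.5 − (6.4)| = 32.10°.
B: 90° − |39.4 − (-21.7)| = 28.90°.
Ratio A/B = 32.1000 / 28.9000 = 1.1107.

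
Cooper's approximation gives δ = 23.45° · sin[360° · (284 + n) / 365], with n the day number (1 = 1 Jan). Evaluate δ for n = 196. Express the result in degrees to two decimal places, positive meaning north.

+21.52°

360 × (284 + 196) / 365 = 473.425°; sin(473.425°) = 0.9176.
δ = 23.45 × 0.9176 = 21.518° ≈ +21.52°.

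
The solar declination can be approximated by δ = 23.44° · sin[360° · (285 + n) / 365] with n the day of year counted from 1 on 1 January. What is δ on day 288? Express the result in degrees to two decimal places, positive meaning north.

360 × (285 + 288) / 365 = 565.151°; sin(565.151°) = -0.4250.
δ = 23.44 × -0.4250 = -9.962° ≈ -9.96°.

-9.96°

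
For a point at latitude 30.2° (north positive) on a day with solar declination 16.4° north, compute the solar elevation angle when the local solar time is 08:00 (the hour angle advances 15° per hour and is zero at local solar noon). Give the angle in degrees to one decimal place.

Hour angle H = 15° × (8 − 12) = -60.00°.
cos θ_z = sin(30.2°) sin(16.4°) + cos(30.2°) cos(16.4°) cos(-60.00°) = 0.1420 + 0.4146 = 0.5566.
θ_z = arccos(0.5566) = 56.18°, so the elevation is 90° − 56.18° = 33.82°.

33.8°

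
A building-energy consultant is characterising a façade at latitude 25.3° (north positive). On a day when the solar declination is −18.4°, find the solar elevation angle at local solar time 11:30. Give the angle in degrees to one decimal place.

Hour angle H = 15° × (11.5 − 12) = -7.50°.
With φ = 25.3°, δ = -18.4°, H = -7.50°: sin φ sin δ = -0.1349, cos φ cos δ cos H = 0.8505, so cos θ_z = 0.7156.
θ_z = arccos(0.7156) = 44.31°, so the elevation is 90° − 44.31° = 45.69°.

45.7°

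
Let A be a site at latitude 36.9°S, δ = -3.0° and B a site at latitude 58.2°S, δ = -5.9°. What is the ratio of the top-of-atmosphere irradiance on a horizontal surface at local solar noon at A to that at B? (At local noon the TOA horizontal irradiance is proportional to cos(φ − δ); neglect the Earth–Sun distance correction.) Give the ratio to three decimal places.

1.357

A: cos θ_z = cos(-36.9° − (-3.0°)) = 0.8300.
B: cos θ_z = cos(-58.2° − (-5.9°)) = 0.6115.
Ratio A/B = 0.8300 / 0.6115 = 1.3573.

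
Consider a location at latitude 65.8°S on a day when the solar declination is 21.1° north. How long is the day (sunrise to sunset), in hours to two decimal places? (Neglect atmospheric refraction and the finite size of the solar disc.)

4.11 hours

The sunset hour angle satisfies cos H_s = −tan φ tan δ = 0.8586, giving H_s = 30.84°.
Day length = 2 H_s / 15° h⁻¹ = 61.68° / 15 = 4.112 h.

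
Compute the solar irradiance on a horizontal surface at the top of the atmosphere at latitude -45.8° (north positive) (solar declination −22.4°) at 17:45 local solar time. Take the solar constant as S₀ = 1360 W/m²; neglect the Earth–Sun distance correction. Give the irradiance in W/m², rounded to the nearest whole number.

429 W/m²

Hour angle H = 15° × (17.75 − 12) = 86.25°.
With φ = -45.8°, δ = -22.4°, H = 86.25°: sin φ sin δ = 0.2732, cos φ cos δ cos H = 0.0422, so cos θ_z = 0.3154.
Top-of-atmosphere irradiance = S₀ cos θ_z = 1360 × 0.3154 = 428.94 W/m².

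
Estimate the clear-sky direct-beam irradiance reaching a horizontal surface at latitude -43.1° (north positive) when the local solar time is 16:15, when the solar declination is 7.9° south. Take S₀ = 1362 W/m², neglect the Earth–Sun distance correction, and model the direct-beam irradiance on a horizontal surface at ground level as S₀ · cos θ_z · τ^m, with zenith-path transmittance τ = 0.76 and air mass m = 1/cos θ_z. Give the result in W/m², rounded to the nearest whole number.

Hour angle H = 15° × (16.25 − 12) = 63.75°.
cos θ_z = sin(-43.1°) sin(-7.9°) + cos(-43.1°) cos(-7.9°) cos(63.75°) = 0.0939 + 0.3199 = 0.4138.
Air mass m = 1/cos θ_z = 1/0.4138 = 2.417; τ^m = 0.76^2.417 = 0.5151.
Surface direct beam = 1362 × 0.4138 × 0.5151 = 290.31 W/m².

290 W/m²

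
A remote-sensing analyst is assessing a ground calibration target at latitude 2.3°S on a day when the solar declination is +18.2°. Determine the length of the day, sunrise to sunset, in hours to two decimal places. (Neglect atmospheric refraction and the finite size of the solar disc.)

11.90 hours

−tan φ tan δ = −(-0.0402)(0.3288) = 0.0132; H_s = arccos(0.0132) = 89.24°.
Day length = 2 H_s / 15° h⁻¹ = 178.48° / 15 = 11.899 h.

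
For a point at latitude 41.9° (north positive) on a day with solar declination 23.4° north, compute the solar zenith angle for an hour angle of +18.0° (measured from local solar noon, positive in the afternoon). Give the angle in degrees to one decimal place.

23.8°

cos θ_z = sin(41.9°) sin(23.4°) + cos(41.9°) cos(23.4°) cos(18.00°) = 0.2652 + 0.6497 = 0.9149.
θ_z = arccos(0.9149) = 23.81°.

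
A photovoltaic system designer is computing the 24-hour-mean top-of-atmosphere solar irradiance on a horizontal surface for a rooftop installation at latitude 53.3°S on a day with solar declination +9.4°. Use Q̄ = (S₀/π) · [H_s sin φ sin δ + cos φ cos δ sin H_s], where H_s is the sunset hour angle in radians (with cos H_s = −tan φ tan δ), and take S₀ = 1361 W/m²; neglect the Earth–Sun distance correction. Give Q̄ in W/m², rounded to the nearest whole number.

cos H_s = −tan(-53.3°) · tan(9.4°) = 0.2221, so H_s = arccos(0.2221) = 77.17°. In radians, H_s = 1.3469.
H_s sin φ sin δ = 1.3469 × -0.8018 × 0.1633 = -0.1764.
cos φ cos δ sin H_s = 0.5976 × 0.9866 × 0.9750 = 0.5749.
Q̄ = (1361/π) × (-0.1764 + 0.5749) = 433.22 × 0.3985 = 172.64 W/m².

173 W/m²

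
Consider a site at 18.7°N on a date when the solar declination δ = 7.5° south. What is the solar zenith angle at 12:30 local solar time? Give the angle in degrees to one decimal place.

27.2°

Hour angle H = 15° × (12.5 − 12) = 7.50°.
With φ = 18.7°, δ = -7.5°, H = 7.50°: sin φ sin δ = -0.0418, cos φ cos δ cos H = 0.9311, so cos θ_z = 0.8893.
θ_z = arccos(0.8893) = 27.21°.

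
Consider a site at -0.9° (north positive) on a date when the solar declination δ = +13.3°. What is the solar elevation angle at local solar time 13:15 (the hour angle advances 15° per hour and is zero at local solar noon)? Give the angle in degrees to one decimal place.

Hour angle H = 15° × (13.25 − 12) = 18.75°.
With φ = -0.9°, δ = 13.3°, H = 18.75°: sin φ sin δ = -0.0036, cos φ cos δ cos H = 0.9214, so cos θ_z = 0.9178.
θ_z = arccos(0.9178) = 23.39°, so the elevation is 90° − 23.39° = 66.61°.

66.6°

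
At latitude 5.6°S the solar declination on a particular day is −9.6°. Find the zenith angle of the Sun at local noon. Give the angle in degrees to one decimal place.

At local solar noon the hour angle is zero, so the zenith angle is |φ − δ| = |-5.6° − (-9.6°)| = 4.0°.

4.0°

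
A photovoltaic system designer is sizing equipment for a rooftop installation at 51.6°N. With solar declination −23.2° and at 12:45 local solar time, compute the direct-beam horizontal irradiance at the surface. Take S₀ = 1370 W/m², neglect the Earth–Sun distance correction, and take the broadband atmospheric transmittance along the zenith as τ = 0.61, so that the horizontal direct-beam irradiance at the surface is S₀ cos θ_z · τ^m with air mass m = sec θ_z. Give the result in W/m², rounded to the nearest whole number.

Hour angle H = 15° × (12.75 − 12) = 11.25°.
With φ = 51.6°, δ = -23.2°, H = 11.25°: sin φ sin δ = -0.3087, cos φ cos δ cos H = 0.5599, so cos θ_z = 0.2512.
Air mass m = 1/cos θ_z = 1/0.2512 = 3.981; τ^m = 0.61^3.981 = 0.1398.
Surface direct beam = 1370 × 0.2512 × 0.1398 = 48.11 W/m².

48 W/m²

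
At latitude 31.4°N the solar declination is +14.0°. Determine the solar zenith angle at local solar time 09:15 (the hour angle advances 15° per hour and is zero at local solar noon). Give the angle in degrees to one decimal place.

41.5°

Hour angle H = 15° × (9.25 − 12) = -41.25°.
cos θ_z = sin φ sin δ + cos φ cos δ cos H = (0.5210)(0.2419) + (0.8536)(0.9703)(0.7518) = 0.7487.
θ_z = arccos(0.7487) = 41.52°.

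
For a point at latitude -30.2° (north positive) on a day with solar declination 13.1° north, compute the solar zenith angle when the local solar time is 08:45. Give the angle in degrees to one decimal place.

63.8°

Hour angle H = 15° × (8.75 − 12) = -48.75°.
With φ = -30.2°, δ = 13.1°, H = -48.75°: sin φ sin δ = -0.1140, cos φ cos δ cos H = 0.5550, so cos θ_z = 0.4410.
θ_z = arccos(0.4410) = 63.83°.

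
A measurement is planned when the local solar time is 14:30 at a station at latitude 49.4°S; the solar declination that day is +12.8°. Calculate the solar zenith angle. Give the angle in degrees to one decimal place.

70.4°

Hour angle H = 15° × (14.5 − 12) = 37.50°.
With φ = -49.4°, δ = 12.8°, H = 37.50°: sin φ sin δ = -0.1682, cos φ cos δ cos H = 0.5035, so cos θ_z = 0.3353.
θ_z = arccos(0.3353) = 70.41°.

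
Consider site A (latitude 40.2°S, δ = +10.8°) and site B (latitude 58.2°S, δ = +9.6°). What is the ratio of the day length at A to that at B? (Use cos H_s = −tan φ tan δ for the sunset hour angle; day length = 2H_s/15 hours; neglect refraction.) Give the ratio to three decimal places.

A: H_s = arccos(−tan -40.2° · tan 10.8°) = 80.72°, so 2H_s/15 = 10.7627 h.
B: H_s = arccos(−tan -58.2° · tan 9.6°) = 74.17°, so 2H_s/15 = 9.8893 h.
Ratio A/B = 10.7627 / 9.8893 = 1.0883.

1.088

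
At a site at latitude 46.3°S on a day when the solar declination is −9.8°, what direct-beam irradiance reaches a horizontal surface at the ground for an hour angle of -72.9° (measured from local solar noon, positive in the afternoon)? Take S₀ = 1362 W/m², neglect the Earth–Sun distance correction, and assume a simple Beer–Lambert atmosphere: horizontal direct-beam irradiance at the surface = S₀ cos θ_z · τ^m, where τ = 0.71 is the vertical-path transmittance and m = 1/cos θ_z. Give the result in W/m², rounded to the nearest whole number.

cos θ_z = sin(-46.3°) sin(-9.8°) + cos(-46.3°) cos(-9.8°) cos(-72.90°) = 0.1231 + 0.2002 = 0.3233.
Air mass m = 1/cos θ_z = 1/0.3233 = 3.093; τ^m = 0.71^3.093 = 0.3467.
Surface direct beam = 1362 × 0.3233 × 0.3467 = 152.66 W/m².

153 W/m²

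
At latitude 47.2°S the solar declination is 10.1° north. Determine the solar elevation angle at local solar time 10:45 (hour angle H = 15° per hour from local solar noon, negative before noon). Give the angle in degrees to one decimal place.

30.3°

Hour angle H = 15° × (10.75 − 12) = -18.75°.
With φ = -47.2°, δ = 10.1°, H = -18.75°: sin φ sin δ = -0.1287, cos φ cos δ cos H = 0.6334, so cos θ_z = 0.5047.
θ_z = arccos(0.5047) = 59.69°, so the elevation is 90° − 59.69° = 30.31°.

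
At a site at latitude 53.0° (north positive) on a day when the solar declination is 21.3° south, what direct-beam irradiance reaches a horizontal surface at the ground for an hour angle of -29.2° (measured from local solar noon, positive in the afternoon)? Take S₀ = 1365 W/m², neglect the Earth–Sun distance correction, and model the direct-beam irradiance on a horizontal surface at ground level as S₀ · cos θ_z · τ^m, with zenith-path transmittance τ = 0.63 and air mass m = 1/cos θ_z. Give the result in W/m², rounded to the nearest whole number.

27 W/m²

cos θ_z = sin φ sin δ + cos φ cos δ cos H = (0.7986)(-0.3633) + (0.6018)(0.9317)(0.8729) = 0.1993.
Air mass m = 1/cos θ_z = 1/0.1993 = 5.018; τ^m = 0.63^5.018 = 0.0984.
Surface direct beam = 1365 × 0.1993 × 0.0984 = 26.77 W/m².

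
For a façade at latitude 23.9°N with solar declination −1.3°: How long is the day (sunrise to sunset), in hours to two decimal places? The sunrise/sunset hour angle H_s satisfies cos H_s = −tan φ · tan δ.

cos H_s = −tan(23.9°) · tan(-1.3°) = 0.0101, so H_s = arccos(0.0101) = 89.42°.
Day length = 2 H_s / 15° h⁻¹ = 178.84° / 15 = 11.923 h.

11.92 hours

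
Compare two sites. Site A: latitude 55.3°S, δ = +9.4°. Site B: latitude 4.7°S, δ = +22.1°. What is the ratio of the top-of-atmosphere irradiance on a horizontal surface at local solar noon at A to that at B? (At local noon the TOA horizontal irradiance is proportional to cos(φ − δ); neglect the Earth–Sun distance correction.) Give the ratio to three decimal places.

A: cos θ_z = cos(-55.3° − (9.4°)) = 0.4274.
B: cos θ_z = cos(-4.7° − (22.1°)) = 0.8926.
Ratio A/B = 0.4274 / 0.8926 = 0.4788.

0.479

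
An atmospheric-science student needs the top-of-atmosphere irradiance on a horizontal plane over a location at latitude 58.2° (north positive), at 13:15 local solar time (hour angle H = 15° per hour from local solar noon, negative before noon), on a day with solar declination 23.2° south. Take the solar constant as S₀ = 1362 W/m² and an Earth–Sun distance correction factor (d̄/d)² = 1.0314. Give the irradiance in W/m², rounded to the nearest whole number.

174 W/m²

Hour angle H = 15° × (13.25 − 12) = 18.75°.
cos θ_z = sin φ sin δ + cos φ cos δ cos H = (0.8499)(-0.3939) + (0.5270)(0.9191)(0.9469) = 0.1239.
Top-of-atmosphere irradiance = S₀ (d̄/d)² cos θ_z = 1362 × 1.0314 × 0.1239 = 174.05 W/m².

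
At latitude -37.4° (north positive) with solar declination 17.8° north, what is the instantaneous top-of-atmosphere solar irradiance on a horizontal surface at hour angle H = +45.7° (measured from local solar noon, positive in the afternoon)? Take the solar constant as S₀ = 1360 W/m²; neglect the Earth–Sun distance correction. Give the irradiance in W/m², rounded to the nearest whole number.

466 W/m²

With φ = -37.4°, δ = 17.8°, H = 45.70°: sin φ sin δ = -0.1857, cos φ cos δ cos H = 0.5283, so cos θ_z = 0.3426.
Top-of-atmosphere irradiance = S₀ cos θ_z = 1360 × 0.3426 = 465.94 W/m².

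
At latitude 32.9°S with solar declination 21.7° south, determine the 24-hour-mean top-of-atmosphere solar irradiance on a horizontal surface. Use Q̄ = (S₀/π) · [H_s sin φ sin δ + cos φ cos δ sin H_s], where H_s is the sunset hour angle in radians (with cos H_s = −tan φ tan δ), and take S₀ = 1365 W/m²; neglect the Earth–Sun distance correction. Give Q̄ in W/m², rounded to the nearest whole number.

487 W/m²

cos H_s = −tan(-32.9°) · tan(-21.7°) = -0.2574, so H_s = arccos(-0.2574) = 104.92°. In radians, H_s = 1.8312.
H_s sin φ sin δ = 1.8312 × -0.5432 × -0.3697 = 0.3677.
cos φ cos δ sin H_s = 0.8396 × 0.9291 × 0.9663 = 0.7538.
Q̄ = (1365/π) × (0.3677 + 0.7538) = 434.49 × 1.1215 = 487.28 W/m².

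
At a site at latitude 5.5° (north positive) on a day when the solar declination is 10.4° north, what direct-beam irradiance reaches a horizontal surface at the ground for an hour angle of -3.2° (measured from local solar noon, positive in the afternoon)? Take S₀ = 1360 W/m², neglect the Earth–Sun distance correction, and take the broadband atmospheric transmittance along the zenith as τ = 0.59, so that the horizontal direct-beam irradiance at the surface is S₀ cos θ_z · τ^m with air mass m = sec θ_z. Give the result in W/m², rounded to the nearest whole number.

cos θ_z = sin(5.5°) sin(10.4°) + cos(5.5°) cos(10.4°) cos(-3.20°) = 0.0173 + 0.9775 = 0.9948.
Air mass m = 1/cos θ_z = 1/0.9948 = 1.005; τ^m = 0.59^1.005 = 0.5884.
Surface direct beam = 1360 × 0.9948 × 0.5884 = 796.06 W/m².

796 W/m²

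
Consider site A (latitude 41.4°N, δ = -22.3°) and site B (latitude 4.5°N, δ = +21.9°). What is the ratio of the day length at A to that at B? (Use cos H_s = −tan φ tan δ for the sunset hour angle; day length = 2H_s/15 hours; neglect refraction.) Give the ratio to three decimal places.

0.749

A: H_s = arccos(−tan 41.4° · tan -22.3°) = 68.80°, so 2H_s/15 = 9.1733 h.
B: H_s = arccos(−tan 4.5° · tan 21.9°) = 91.81°, so 2H_s/15 = 12.2413 h.
Ratio A/B = 9.1733 / 12.2413 = 0.7494.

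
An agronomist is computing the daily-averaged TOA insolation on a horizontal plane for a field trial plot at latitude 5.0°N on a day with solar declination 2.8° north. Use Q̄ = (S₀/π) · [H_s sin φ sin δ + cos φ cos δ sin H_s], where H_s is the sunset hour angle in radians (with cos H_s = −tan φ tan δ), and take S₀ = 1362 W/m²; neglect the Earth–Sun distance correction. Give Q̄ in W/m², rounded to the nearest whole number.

−tan φ tan δ = −(0.0875)(0.0489) = -0.0043; H_s = arccos(-0.0043) = 90.25°. In radians, H_s = 1.5752.
H_s sin φ sin δ = 1.5752 × 0.0872 × 0.0488 = 0.0067.
cos φ cos δ sin H_s = 0.9962 × 0.9988 × 1.0000 = 0.9950.
Q̄ = (1362/π) × (0.0067 + 0.9950) = 433.54 × 1.0017 = 434.28 W/m².

434 W/m²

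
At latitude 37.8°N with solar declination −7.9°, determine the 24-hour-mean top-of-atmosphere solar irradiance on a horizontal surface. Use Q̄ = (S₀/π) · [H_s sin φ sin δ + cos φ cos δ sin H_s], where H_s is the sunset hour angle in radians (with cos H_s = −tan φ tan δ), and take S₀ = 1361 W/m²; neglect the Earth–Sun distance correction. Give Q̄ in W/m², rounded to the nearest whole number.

284 W/m²

−tan φ tan δ = −(0.7757)(-0.1388) = 0.1077; H_s = arccos(0.1077) = 83.82°. In radians, H_s = 1.4629.
H_s sin φ sin δ = 1.4629 × 0.6129 × -0.1374 = -0.1232.
cos φ cos δ sin H_s = 0.7902 × 0.9905 × 0.9942 = 0.7782.
Q̄ = (1361/π) × (-0.1232 + 0.7782) = 433.22 × 0.6550 = 283.76 W/m².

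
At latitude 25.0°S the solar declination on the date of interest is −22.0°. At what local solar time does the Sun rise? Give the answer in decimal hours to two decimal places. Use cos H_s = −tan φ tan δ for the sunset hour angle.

5.28 h

cos H_s = −tan(-25.0°) · tan(-22.0°) = -0.1884, so H_s = arccos(-0.1884) = 100.86°.
Sunrise is at 12 − H_s/15 = 12 − 6.724 = 5.276 h local solar time.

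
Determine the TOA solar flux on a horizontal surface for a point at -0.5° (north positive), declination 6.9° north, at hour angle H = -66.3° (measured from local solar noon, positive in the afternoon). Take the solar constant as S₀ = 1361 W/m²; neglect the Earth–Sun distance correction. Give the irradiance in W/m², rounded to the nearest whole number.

542 W/m²

cos θ_z = sin φ sin δ + cos φ cos δ cos H = (-0.0087)(0.1201) + (1.0000)(0.9928)(0.4019) = 0.3980.
Top-of-atmosphere irradiance = S₀ cos θ_z = 1361 × 0.3980 = 541.68 W/m².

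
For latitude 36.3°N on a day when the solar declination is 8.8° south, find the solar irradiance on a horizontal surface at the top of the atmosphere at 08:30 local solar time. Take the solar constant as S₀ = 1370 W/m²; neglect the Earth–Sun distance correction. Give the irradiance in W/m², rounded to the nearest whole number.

540 W/m²

Hour angle H = 15° × (8.5 − 12) = -52.50°.
With φ = 36.3°, δ = -8.8°, H = -52.50°: sin φ sin δ = -0.0906, cos φ cos δ cos H = 0.4848, so cos θ_z = 0.3942.
Top-of-atmosphere irradiance = S₀ cos θ_z = 1370 × 0.3942 = 540.05 W/m².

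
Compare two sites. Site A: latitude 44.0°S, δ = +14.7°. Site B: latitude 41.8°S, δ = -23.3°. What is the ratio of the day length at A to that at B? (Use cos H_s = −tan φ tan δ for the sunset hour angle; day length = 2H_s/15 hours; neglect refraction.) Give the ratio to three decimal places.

A: H_s = arccos(−tan -44.0° · tan 14.7°) = 75.32°, so 2H_s/15 = 10.0427 h.
B: H_s = arccos(−tan -41.8° · tan -23.3°) = 112.65°, so 2H_s/15 = 15.0200 h.
Ratio A/B = 10.0427 / 15.0200 = 0.6686.

0.669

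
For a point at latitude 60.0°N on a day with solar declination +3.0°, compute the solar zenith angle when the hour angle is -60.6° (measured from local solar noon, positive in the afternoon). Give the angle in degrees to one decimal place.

73.1°

With φ = 60.0°, δ = 3.0°, H = -60.60°: sin φ sin δ = 0.0453, cos φ cos δ cos H = 0.2451, so cos θ_z = 0.2904.
θ_z = arccos(0.2904) = 73.12°.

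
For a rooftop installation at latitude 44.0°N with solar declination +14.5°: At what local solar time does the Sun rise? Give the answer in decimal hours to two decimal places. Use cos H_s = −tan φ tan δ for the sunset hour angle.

5.04 h

The sunset hour angle satisfies cos H_s = −tan φ tan δ = -0.2497, giving H_s = 104.46°.
Sunrise is at 12 − H_s/15 = 12 − 6.964 = 5.036 h local solar time.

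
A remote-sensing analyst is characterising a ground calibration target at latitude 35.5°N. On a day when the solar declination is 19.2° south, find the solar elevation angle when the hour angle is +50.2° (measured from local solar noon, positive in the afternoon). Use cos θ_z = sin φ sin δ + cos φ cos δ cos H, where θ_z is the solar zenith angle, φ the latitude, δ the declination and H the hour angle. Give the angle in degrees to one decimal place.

17.5°

cos θ_z = sin φ sin δ + cos φ cos δ cos H = (0.5807)(-0.3289) + (0.8141)(0.9444)(0.6401) = 0.3011.
θ_z = arccos(0.3011) = 72.48°, so the elevation is 90° − 72.48° = 17.52°.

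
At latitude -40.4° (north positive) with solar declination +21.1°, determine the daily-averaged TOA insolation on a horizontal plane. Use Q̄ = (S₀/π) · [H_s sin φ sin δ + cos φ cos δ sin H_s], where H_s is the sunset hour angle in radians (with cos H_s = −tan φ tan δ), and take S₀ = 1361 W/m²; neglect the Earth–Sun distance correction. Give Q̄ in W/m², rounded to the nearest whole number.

The sunset hour angle satisfies cos H_s = −tan φ tan δ = 0.3284, giving H_s = 70.83°. In radians, H_s = 1.2362.
H_s sin φ sin δ = 1.2362 × -0.6481 × 0.3600 = -0.2884.
cos φ cos δ sin H_s = 0.7615 × 0.9330 × 0.9445 = 0.6710.
Q̄ = (1361/π) × (-0.2884 + 0.6710) = 433.22 × 0.3826 = 165.75 W/m².

166 W/m²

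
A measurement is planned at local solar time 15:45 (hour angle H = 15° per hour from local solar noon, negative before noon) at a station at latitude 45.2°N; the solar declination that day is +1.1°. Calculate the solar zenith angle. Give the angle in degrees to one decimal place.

66.1°

Hour angle H = 15° × (15.75 − 12) = 56.25°.
With φ = 45.2°, δ = 1.1°, H = 56.25°: sin φ sin δ = 0.0136, cos φ cos δ cos H = 0.3914, so cos θ_z = 0.4050.
θ_z = arccos(0.4050) = 66.11°.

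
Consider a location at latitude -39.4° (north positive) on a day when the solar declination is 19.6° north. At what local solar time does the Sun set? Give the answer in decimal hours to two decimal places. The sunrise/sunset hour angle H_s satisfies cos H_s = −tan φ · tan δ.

The sunset hour angle satisfies cos H_s = −tan φ tan δ = 0.2925, giving H_s = 72.99°.
Sunset is at 12 + H_s/15 = 12 + 4.866 = 16.866 h local solar time.

16.87 h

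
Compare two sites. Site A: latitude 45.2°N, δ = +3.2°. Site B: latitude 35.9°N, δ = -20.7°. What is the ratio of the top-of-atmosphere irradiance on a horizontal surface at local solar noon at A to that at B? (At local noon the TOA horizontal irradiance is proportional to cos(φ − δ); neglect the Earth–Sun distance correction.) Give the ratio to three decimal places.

A: cos θ_z = cos(45.2° − (3.2°)) = 0.7431.
B: cos θ_z = cos(35.9° − (-20.7°)) = 0.5505.
Ratio A/B = 0.7431 / 0.5505 = 1.3499.

1.350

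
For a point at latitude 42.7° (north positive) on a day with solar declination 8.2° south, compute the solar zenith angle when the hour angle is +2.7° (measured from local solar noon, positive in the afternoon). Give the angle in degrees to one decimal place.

cos θ_z = sin(42.7°) sin(-8.2°) + cos(42.7°) cos(-8.2°) cos(2.70°) = -0.0967 + 0.7266 = 0.6299.
θ_z = arccos(0.6299) = 50.96°.

51.0°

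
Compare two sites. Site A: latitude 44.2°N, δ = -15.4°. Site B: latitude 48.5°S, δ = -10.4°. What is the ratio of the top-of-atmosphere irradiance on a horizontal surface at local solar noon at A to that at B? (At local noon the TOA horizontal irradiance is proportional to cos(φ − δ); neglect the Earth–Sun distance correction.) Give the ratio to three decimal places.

A: cos θ_z = cos(44.2° − (-15.4°)) = 0.5060.
B: cos θ_z = cos(-48.5° − (-10.4°)) = 0.7869.
Ratio A/B = 0.5060 / 0.7869 = 0.6430.

0.643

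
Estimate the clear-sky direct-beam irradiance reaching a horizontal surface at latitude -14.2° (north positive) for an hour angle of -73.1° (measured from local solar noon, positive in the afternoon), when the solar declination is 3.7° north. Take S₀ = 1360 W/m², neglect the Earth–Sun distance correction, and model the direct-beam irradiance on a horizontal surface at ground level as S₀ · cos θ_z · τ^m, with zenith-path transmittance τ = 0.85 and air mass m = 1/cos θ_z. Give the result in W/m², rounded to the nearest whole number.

cos θ_z = sin φ sin δ + cos φ cos δ cos H = (-0.2453)(0.0645) + (0.9694)(0.9979)(0.2907) = 0.2654.
Air mass m = 1/cos θ_z = 1/0.2654 = 3.768; τ^m = 0.85^3.768 = 0.5421.
Surface direct beam = 1360 × 0.2654 × 0.5421 = 195.67 W/m².

196 W/m²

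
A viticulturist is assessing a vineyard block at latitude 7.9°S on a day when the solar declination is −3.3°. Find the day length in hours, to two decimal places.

12.06 hours

−tan φ tan δ = −(-0.1388)(-0.0577) = -0.0080; H_s = arccos(-0.0080) = 90.46°.
Day length = 2 H_s / 15° h⁻¹ = 180.92° / 15 = 12.061 h.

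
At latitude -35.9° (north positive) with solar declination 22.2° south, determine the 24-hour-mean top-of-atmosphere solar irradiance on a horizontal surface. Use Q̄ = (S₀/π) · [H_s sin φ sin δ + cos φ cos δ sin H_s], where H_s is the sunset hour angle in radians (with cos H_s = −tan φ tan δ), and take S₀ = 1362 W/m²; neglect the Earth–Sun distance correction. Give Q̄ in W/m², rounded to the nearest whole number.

490 W/m²

−tan φ tan δ = −(-0.7239)(-0.4081) = -0.2954; H_s = arccos(-0.2954) = 107.18°. In radians, H_s = 1.8706.
H_s sin φ sin δ = 1.8706 × -0.5864 × -0.3778 = 0.4144.
cos φ cos δ sin H_s = 0.8100 × 0.9259 × 0.9554 = 0.7165.
Q̄ = (1362/π) × (0.4144 + 0.7165) = 433.54 × 1.1309 = 490.29 W/m².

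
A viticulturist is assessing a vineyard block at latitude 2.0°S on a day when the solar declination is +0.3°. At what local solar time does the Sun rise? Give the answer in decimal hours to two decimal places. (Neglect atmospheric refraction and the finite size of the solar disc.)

The sunset hour angle satisfies cos H_s = −tan φ tan δ = 0.0002, giving H_s = 89.99°.
Sunrise is at 12 − H_s/15 = 12 − 5.999 = 6.001 h local solar time.

6.00 h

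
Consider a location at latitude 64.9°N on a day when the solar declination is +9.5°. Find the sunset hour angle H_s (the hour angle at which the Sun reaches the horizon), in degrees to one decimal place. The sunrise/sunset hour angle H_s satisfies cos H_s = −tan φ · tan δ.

110.9°

−tan φ tan δ = −(2.1348)(0.1673) = -0.3572; H_s = arccos(-0.3572) = 110.93°.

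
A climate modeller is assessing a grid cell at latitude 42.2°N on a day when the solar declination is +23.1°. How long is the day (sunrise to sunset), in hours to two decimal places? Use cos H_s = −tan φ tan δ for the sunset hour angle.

15.03 hours

−tan φ tan δ = −(0.9067)(0.4265) = -0.3867; H_s = arccos(-0.3867) = 112.75°.
Day length = 2 H_s / 15° h⁻¹ = 225.50° / 15 = 15.033 h.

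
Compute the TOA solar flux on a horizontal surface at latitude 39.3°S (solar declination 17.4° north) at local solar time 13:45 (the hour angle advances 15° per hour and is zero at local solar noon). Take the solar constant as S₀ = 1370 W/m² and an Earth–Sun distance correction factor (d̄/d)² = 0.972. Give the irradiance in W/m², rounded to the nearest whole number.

630 W/m²

Hour angle H = 15° × (13.75 − 12) = 26.25°.
With φ = -39.3°, δ = 17.4°, H = 26.25°: sin φ sin δ = -0.1894, cos φ cos δ cos H = 0.6623, so cos θ_z = 0.4729.
Top-of-atmosphere irradiance = S₀ (d̄/d)² cos θ_z = 1370 × 0.972 × 0.4729 = 629.73 W/m².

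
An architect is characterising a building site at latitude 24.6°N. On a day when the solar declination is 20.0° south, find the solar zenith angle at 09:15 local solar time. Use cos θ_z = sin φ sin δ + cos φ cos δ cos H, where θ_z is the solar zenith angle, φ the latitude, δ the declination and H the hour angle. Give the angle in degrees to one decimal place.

60.0°

Hour angle H = 15° × (9.25 − 12) = -41.25°.
cos θ_z = sin(24.6°) sin(-20.0°) + cos(24.6°) cos(-20.0°) cos(-41.25°) = -0.1424 + 0.6424 = 0.5000.
θ_z = arccos(0.5000) = 60.00°.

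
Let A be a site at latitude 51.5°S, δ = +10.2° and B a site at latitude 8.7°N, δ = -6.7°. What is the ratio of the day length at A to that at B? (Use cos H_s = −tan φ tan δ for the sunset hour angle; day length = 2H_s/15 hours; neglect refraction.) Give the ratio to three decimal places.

0.865

A: H_s = arccos(−tan -51.5° · tan 10.2°) = 76.93°, so 2H_s/15 = 10.2573 h.
B: H_s = arccos(−tan 8.7° · tan -6.7°) = 88.97°, so 2H_s/15 = 11.8627 h.
Ratio A/B = 10.2573 / 11.8627 = 0.8647.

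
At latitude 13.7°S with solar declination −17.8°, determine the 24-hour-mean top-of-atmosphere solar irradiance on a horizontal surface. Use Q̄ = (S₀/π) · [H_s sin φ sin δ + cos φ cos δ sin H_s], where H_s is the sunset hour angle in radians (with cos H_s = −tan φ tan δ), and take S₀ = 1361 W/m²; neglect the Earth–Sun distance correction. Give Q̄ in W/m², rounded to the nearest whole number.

451 W/m²

cos H_s = −tan(-13.7°) · tan(-17.8°) = -0.0783, so H_s = arccos(-0.0783) = 94.49°. In radians, H_s = 1.6492.
H_s sin φ sin δ = 1.6492 × -0.2368 × -0.3057 = 0.1194.
cos φ cos δ sin H_s = 0.9715 × 0.9521 × 0.9969 = 0.9221.
Q̄ = (1361/π) × (0.1194 + 0.9221) = 433.22 × 1.0415 = 451.20 W/m².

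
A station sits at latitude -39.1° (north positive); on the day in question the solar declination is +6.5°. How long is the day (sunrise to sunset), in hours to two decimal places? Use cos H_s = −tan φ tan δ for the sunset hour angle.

cos H_s = −tan(-39.1°) · tan(6.5°) = 0.0926, so H_s = arccos(0.0926) = 84.69°.
Day length = 2 H_s / 15° h⁻¹ = 169.38° / 15 = 11.292 h.

11.29 hours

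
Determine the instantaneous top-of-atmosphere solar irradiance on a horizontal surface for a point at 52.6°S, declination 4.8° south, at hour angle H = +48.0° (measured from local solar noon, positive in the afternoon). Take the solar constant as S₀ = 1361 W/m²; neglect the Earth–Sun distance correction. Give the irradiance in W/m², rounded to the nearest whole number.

642 W/m²

With φ = -52.6°, δ = -4.8°, H = 48.00°: sin φ sin δ = 0.0665, cos φ cos δ cos H = 0.4050, so cos θ_z = 0.4715.
Top-of-atmosphere irradiance = S₀ cos θ_z = 1361 × 0.4715 = 641.71 W/m².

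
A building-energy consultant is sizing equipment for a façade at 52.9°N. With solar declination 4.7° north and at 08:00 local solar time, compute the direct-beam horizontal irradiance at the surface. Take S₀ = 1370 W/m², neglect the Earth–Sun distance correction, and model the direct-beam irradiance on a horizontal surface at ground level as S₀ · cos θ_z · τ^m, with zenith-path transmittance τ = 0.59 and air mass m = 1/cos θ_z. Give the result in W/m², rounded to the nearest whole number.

Hour angle H = 15° × (8 − 12) = -60.00°.
With φ = 52.9°, δ = 4.7°, H = -60.00°: sin φ sin δ = 0.0654, cos φ cos δ cos H = 0.3006, so cos θ_z = 0.3660.
Air mass m = 1/cos θ_z = 1/0.3660 = 2.732; τ^m = 0.59^2.732 = 0.2366.
Surface direct beam = 1370 × 0.3660 × 0.2366 = 118.64 W/m².

119 W/m²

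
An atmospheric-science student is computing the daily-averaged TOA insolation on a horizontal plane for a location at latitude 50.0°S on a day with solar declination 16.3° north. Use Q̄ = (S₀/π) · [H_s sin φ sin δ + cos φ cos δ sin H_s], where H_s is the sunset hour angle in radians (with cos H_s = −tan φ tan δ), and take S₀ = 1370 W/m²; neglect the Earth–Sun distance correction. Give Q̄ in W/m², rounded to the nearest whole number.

138 W/m²

The sunset hour angle satisfies cos H_s = −tan φ tan δ = 0.3485, giving H_s = 69.60°. In radians, H_s = 1.2147.
H_s sin φ sin δ = 1.2147 × -0.7660 × 0.2807 = -0.2612.
cos φ cos δ sin H_s = 0.6428 × 0.9598 × 0.9373 = 0.5783.
Q̄ = (1370/π) × (-0.2612 + 0.5783) = 436.08 × 0.3171 = 138.28 W/m².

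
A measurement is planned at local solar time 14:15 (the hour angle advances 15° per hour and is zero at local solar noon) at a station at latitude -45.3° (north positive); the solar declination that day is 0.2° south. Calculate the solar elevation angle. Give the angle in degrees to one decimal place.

Hour angle H = 15° × (14.25 − 12) = 33.75°.
cos θ_z = sin(-45.3°) sin(-0.2°) + cos(-45.3°) cos(-0.2°) cos(33.75°) = 0.0025 + 0.5848 = 0.5873.
θ_z = arccos(0.5873) = 54.03°, so the elevation is 90° − 54.03° = 35.97°.

36.0°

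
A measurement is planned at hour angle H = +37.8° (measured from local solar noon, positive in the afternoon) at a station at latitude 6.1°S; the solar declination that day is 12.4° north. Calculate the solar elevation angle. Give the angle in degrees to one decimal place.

48.1°

With φ = -6.1°, δ = 12.4°, H = 37.80°: sin φ sin δ = -0.0228, cos φ cos δ cos H = 0.7674, so cos θ_z = 0.7446.
θ_z = arccos(0.7446) = 41.88°, so the elevation is 90° − 41.88° = 48.12°.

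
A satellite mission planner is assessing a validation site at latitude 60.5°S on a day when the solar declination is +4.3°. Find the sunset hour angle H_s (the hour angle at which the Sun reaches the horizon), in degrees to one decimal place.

82.4°

−tan φ tan δ = −(-1.7675)(0.0752) = 0.1329; H_s = arccos(0.1329) = 82.36°.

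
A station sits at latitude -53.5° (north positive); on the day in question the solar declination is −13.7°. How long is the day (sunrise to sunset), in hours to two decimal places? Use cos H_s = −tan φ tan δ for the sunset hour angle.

14.56 hours

cos H_s = −tan(-53.5°) · tan(-13.7°) = -0.3294, so H_s = arccos(-0.3294) = 109.23°.
Day length = 2 H_s / 15° h⁻¹ = 218.46° / 15 = 14.564 h.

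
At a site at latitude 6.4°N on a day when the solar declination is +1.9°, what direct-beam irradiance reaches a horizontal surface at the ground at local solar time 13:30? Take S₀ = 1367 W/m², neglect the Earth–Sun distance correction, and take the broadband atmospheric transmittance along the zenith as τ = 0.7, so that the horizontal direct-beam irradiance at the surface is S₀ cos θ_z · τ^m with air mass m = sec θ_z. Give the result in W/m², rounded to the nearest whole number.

855 W/m²

Hour angle H = 15° × (13.5 − 12) = 22.50°.
With φ = 6.4°, δ = 1.9°, H = 22.50°: sin φ sin δ = 0.0037, cos φ cos δ cos H = 0.9176, so cos θ_z = 0.9213.
Air mass m = 1/cos θ_z = 1/0.9213 = 1.085; τ^m = 0.7^1.085 = 0.6791.
Surface direct beam = 1367 × 0.9213 × 0.6791 = 855.27 W/m².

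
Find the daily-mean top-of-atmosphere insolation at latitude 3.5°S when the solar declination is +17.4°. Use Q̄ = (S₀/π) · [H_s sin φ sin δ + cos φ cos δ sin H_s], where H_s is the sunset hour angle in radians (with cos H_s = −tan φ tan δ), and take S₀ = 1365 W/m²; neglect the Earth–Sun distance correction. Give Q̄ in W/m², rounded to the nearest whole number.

401 W/m²

cos H_s = −tan(-3.5°) · tan(17.4°) = 0.0192, so H_s = arccos(0.0192) = 88.90°. In radians, H_s = 1.5516.
H_s sin φ sin δ = 1.5516 × -0.0610 × 0.2990 = -0.0283.
cos φ cos δ sin H_s = 0.9981 × 0.9542 × 0.9998 = 0.9522.
Q̄ = (1365/π) × (-0.0283 + 0.9522) = 434.49 × 0.9239 = 401.43 W/m².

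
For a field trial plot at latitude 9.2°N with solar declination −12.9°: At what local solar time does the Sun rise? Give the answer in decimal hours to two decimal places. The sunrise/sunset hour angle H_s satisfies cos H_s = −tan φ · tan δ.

cos H_s = −tan(9.2°) · tan(-12.9°) = 0.0371, so H_s = arccos(0.0371) = 87.87°.
Sunrise is at 12 − H_s/15 = 12 − 5.858 = 6.142 h local solar time.

6.14 h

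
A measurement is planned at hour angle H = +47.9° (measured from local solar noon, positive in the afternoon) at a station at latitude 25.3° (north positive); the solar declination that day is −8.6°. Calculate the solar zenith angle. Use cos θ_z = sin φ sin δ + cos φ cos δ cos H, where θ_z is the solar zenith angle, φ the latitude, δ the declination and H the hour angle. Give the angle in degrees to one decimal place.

cos θ_z = sin φ sin δ + cos φ cos δ cos H = (0.4274)(-0.1495) + (0.9041)(0.9888)(0.6704) = 0.5354.
θ_z = arccos(0.5354) = 57.63°.

57.6°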